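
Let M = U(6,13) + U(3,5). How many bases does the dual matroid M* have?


(M1+M2)* = M1* + M2*.
M1* = U(7,13), bases: C(13,7) = 1716.
M2* = U(2,5), bases: C(5,2) = 10.
|B(M*)| = 1716 * 10 = 17160.

17160


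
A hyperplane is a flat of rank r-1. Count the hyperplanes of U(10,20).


Hyperplanes of U(10,20) are flats of rank 9.
In a uniform matroid, these are exactly the (9)-element subsets.
Count = C(20,9) = 167960.

167960


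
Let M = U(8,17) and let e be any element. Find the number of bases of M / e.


Contracting e from U(8,17) gives U(7,16).
Bases of U(7,16) = C(16,7) = 16! / (7! * 9!) = 11440.

11440


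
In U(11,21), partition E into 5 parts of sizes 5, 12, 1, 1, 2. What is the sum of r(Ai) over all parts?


r(Ai) = min(|Ai|, 11) for each part.
Sum = min(5,11) + min(12,11) + min(1,11) + min(1,11) + min(2,11)
    = 5 + 11 + 1 + 1 + 2
    = 20.

20


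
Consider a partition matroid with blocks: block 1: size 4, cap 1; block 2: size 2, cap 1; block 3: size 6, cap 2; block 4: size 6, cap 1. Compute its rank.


Rank of a partition matroid = sum of min(|Si|, ci) for each block.
= min(4,1) + min(2,1) + min(6,2) + min(6,1)
= 1 + 1 + 2 + 1
= 5.

5


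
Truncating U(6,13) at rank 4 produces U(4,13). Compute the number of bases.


Truncating U(6,13) to rank 4 gives U(4,13).
Bases of U(4,13) are all 4-element subsets of 13 elements.
Number of bases = C(13,4) = (13 * 12 * 11 * 10) / (1 * 2 * 3 * 4) = 715.

715


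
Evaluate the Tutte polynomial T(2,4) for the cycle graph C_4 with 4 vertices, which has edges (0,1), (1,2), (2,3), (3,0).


T(C_4; x,y) = x + x^2 + ... + x^(3) + y.
T(2,4) = 2^1 + 2^2 + 2^3 + 4
= 2 + 4 + 8 + 4
= 18.

18


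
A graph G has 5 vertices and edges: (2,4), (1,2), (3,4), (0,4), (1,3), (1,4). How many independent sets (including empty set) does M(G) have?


An independent set in a graphic matroid is an acyclic edge subset.
G has 5 vertices and 6 edges.
Enumerate all 2^6 = 64 subsets, checking for acyclicity.
Total independent sets = 48.

48


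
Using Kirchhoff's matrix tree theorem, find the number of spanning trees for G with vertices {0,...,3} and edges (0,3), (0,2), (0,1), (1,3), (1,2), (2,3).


By Kirchhoff's matrix tree theorem, the number of spanning trees equals
the determinant of any cofactor of the Laplacian matrix L.
G has 4 vertices and 6 edges.
Computing the (3 x 3) cofactor determinant gives 16.

16


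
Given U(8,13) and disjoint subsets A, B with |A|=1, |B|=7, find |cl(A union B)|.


|A union B| = 1 + 7 = 8 (disjoint).
In U(8,13), cl(S) = S if |S| < 8, else cl(S) = E.
Since 8 >= 8, cl(A union B) = E.
|cl(A union B)| = 13.

13


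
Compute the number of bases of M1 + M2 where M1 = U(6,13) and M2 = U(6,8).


Bases of a direct sum M1 + M2: |B| = |B(M1)| * |B(M2)|.
|B(U(6,13))| = C(13,6) = 1716.
|B(U(6,8))| = C(8,6) = 28.
Total bases = 1716 * 28 = 48048.

48048


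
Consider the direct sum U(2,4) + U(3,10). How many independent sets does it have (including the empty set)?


For a direct sum, |I(M1+M2)| = |I(M1)| * |I(M2)|.
|I(U(2,4))| = sum C(4,k) for k=0..2 = 11.
|I(U(3,10))| = sum C(10,k) for k=0..3 = 176.
Total = 11 * 176 = 1936.

1936


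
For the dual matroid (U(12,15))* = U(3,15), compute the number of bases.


The dual of U(r,n) is U(n-r, n) = U(3,15).
Bases of U(3,15) are all (3)-element subsets.
|B(M*)| = C(15,3) = (15 * 14 * 13) / (1 * 2 * 3) = 455.

455


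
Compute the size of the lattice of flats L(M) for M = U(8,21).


Flats of U(8,21): every subset of size < 8 is a flat, plus E itself.
Count = C(21,0) + C(21,1) + C(21,2) + C(21,3) + C(21,4) + C(21,5) + C(21,6) + C(21,7) + 1
     = 1 + 21 + 210 + 1330 + 5985 + 20349 + 54264 + 116280 + 1
     = 198441.

198441


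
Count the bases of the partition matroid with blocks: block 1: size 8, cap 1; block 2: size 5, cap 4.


A basis picks exactly ci elements from block i.
Number of bases = product of C(|Si|, ci).
= C(8,1) * C(5,4)
= 8 * 5
= 40.

40


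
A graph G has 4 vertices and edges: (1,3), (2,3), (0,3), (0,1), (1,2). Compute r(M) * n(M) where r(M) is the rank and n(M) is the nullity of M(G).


r(M) = |V| - c = 4 - 1 = 3.
nullity = |E| - r(M) = 5 - 3 = 2.
Product = 3 * 2 = 6.

6


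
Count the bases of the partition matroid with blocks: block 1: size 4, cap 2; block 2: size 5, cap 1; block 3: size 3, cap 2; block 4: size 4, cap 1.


A basis picks exactly ci elements from block i.
Number of bases = product of C(|Si|, ci).
= C(4,2) * C(5,1) * C(3,2) * C(4,1)
= 6 * 5 * 3 * 4
= 360.

360


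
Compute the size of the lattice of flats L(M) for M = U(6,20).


Flats of U(6,20): every subset of size < 6 is a flat, plus E itself.
Count = C(20,0) + C(20,1) + C(20,2) + C(20,3) + C(20,4) + C(20,5) + 1
     = 1 + 20 + 190 + 1140 + 4845 + 15504 + 1
     = 21701.

21701


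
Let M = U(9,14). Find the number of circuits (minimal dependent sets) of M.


In U(9,14), circuits are the (10)-element subsets.
Any set of 10 elements is dependent, and removing any one element gives
an independent set of size 9, so it is a minimal dependent set.
Number of circuits = C(14,10) = 14! / (10! * 4!) = 1001.

1001


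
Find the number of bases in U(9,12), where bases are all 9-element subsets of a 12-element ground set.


Bases of U(9,12) are all 9-element subsets of the 12-element ground set.
Number of bases = C(12,9).
C(12,9) = 12! / (9! * 3!) = 220.

220


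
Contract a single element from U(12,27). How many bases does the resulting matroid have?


Contracting e from U(12,27) gives U(11,26).
Bases of U(11,26) = (26 choose 11) = 7726160.

7726160


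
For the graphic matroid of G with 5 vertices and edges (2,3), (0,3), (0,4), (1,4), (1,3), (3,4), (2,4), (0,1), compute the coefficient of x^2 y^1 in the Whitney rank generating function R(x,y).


R(x,y) = sum over A in 2^E of x^(r(E)-r(A)) * y^(|A|-r(A)).
G has 5 vertices, 8 edges. r(E) = 4.
Enumerate all 2^8 = 256 subsets.
Count subsets with r(E)-r(A)=2 and |A|-r(A)=1: 5.

5


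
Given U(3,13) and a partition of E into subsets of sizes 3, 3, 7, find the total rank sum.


r(Ai) = min(|Ai|, 3) for each part.
Sum = min(3,3) + min(3,3) + min(7,3)
    = 3 + 3 + 3
    = 9.

9


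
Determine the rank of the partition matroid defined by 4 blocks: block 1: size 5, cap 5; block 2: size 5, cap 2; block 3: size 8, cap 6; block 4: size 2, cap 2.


Rank of a partition matroid = sum of min(|Si|, ci) for each block.
= min(5,5) + min(5,2) + min(8,6) + min(2,2)
= 5 + 2 + 6 + 2
= 15.

15


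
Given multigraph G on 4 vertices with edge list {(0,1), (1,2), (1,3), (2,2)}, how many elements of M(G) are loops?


In a graphic matroid, a loop is a self-loop edge (u,u) with rank 0.
Examining all 4 edges for self-loops...
Self-loops found: (2,2)
Number of loops = 1.

1


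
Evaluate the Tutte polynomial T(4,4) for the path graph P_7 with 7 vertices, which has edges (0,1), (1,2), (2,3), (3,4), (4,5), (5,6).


A path on 7 vertices is a tree with 6 edges.
T(x,y) = x^(6) for any tree.
T(4,4) = 4^6 = 4096.

4096


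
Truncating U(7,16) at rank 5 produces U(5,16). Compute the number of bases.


Truncating U(7,16) to rank 5 gives U(5,16).
Bases of U(5,16) are all 5-element subsets of 16 elements.
Number of bases = C(16,5) = 4368.

4368


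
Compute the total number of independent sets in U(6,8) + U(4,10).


For a direct sum, |I(M1+M2)| = |I(M1)| * |I(M2)|.
|I(U(6,8))| = sum C(8,k) for k=0..6 = 247.
|I(U(4,10))| = sum C(10,k) for k=0..4 = 386.
Total = 247 * 386 = 95342.

95342


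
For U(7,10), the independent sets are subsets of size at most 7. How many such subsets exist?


Independent sets of U(7,10) are all subsets of size <= 7.
Count = C(10,0) + C(10,1) + C(10,2) + C(10,3) + C(10,4) + C(10,5) + C(10,6) + C(10,7)
     = 1 + 10 + 45 + 120 + 210 + 252 + 210 + 120
     = 968.

968


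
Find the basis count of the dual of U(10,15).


The dual of U(r,n) is U(n-r, n) = U(5,15).
Bases of U(5,15) are all (5)-element subsets.
|B(M*)| = C(15,5) = 15! / (5! * 10!) = 3003.

3003


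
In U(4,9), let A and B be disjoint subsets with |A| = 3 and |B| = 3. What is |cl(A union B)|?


|A union B| = 3 + 3 = 6 (disjoint).
In U(4,9), cl(S) = S if |S| < 4, else cl(S) = E.
Since 6 >= 4, cl(A union B) = E.
|cl(A union B)| = 9.

9


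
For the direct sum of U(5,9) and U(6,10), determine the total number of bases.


Bases of a direct sum M1 + M2: |B| = |B(M1)| * |B(M2)|.
|B(U(5,9))| = C(9,5) = 126.
|B(U(6,10))| = C(10,6) = 210.
Total bases = 126 * 210 = 26460.

26460


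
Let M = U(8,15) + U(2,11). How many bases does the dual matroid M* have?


(M1+M2)* = M1* + M2*.
M1* = U(7,15), bases: C(15,7) = 6435.
M2* = U(9,11), bases: C(11,9) = 55.
|B(M*)| = 6435 * 55 = 353925.

353925


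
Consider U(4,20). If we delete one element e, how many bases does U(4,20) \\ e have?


Deleting e from U(4,20) gives U(4,19) since n > r.
Bases of U(4,19) = (19 choose 4) = 3876.

3876


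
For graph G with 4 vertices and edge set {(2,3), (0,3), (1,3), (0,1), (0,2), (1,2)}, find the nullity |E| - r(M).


Cycle rank (nullity) = |E| - r(M) = |E| - (|V| - c).
|E| = 6, |V| = 4, c = 1.
Nullity = 6 - (4 - 1) = 6 - 3 = 3.

3


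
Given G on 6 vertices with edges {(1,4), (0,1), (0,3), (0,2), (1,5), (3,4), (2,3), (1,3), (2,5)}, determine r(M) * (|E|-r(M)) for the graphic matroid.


r(M) = |V| - c = 6 - 1 = 5.
nullity = |E| - r(M) = 9 - 5 = 4.
Product = 5 * 4 = 20.

20


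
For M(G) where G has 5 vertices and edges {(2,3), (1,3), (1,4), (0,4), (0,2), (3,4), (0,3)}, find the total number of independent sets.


An independent set in a graphic matroid is an acyclic edge subset.
G has 5 vertices and 7 edges.
Enumerate all 2^7 = 128 subsets, checking for acyclicity.
Total independent sets = 82.

82


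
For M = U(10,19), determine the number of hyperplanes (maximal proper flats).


Hyperplanes of U(10,19) are flats of rank 9.
In a uniform matroid, these are exactly the (9)-element subsets.
Count = (19 choose 9) = 92378.

92378


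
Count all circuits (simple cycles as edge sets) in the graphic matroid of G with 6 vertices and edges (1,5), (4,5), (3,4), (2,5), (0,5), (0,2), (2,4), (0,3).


A circuit in a graphic matroid = edge set of a simple cycle.
G has 6 vertices and 8 edges.
Enumerating all minimal edge subsets forming cycles...
Total circuits found: 7.

7


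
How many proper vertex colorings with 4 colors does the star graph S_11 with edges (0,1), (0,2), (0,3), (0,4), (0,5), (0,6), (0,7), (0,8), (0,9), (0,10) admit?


P(tree, k) = k * (k-1)^(10) for any tree on 11 vertices.
P(4) = 4 * 3^10 = 4 * 59049 = 236196.

236196


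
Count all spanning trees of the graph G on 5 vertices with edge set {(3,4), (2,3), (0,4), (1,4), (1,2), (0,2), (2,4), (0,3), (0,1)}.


By Kirchhoff's matrix tree theorem, the number of spanning trees equals
the determinant of any cofactor of the Laplacian matrix L.
G has 5 vertices and 9 edges.
Computing the (4 x 4) cofactor determinant gives 75.

75


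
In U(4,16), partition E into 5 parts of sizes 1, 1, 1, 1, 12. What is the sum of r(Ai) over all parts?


r(Ai) = min(|Ai|, 4) for each part.
Sum = min(1,4) + min(1,4) + min(1,4) + min(1,4) + min(12,4)
    = 1 + 1 + 1 + 1 + 4
    = 8.

8


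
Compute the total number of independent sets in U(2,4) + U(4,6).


For a direct sum, |I(M1+M2)| = |I(M1)| * |I(M2)|.
|I(U(2,4))| = sum C(4,k) for k=0..2 = 11.
|I(U(4,6))| = sum C(6,k) for k=0..4 = 57.
Total = 11 * 57 = 627.

627


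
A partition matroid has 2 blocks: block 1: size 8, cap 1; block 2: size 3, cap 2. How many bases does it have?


A basis picks exactly ci elements from block i.
Number of bases = product of C(|Si|, ci).
= C(8,1) * C(3,2)
= 8 * 3
= 24.

24


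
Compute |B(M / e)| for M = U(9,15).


Contracting e from U(9,15) gives U(8,14).
Bases of U(8,14) = C(14,8) = 3003.

3003


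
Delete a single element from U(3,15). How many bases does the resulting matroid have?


Deleting e from U(3,15) gives U(3,14) since n > r.
Bases of U(3,14) = (14 choose 3) = 364.

364


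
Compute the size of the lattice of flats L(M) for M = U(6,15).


Flats of U(6,15): every subset of size < 6 is a flat, plus E itself.
Count = (15 choose 0) + (15 choose 1) + (15 choose 2) + (15 choose 3) + (15 choose 4) + (15 choose 5) + 1
     = 1 + 15 + 105 + 455 + 1365 + 3003 + 1
     = 4945.

4945


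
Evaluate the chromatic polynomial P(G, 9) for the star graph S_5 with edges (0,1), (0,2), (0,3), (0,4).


P(tree, k) = k * (k-1)^(4) for any tree on 5 vertices.
P(9) = 9 * 8^4 = 9 * 4096 = 36864.

36864


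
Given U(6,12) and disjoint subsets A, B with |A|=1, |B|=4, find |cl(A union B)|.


|A union B| = 1 + 4 = 5 (disjoint).
In U(6,12), cl(S) = S if |S| < 6, else cl(S) = E.
Since 5 < 6, cl(A union B) = A union B.
|cl(A union B)| = 5.

5


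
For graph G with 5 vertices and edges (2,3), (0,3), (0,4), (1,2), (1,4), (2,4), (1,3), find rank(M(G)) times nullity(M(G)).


r(M) = |V| - c = 5 - 1 = 4.
nullity = |E| - r(M) = 7 - 4 = 3.
Product = 4 * 3 = 12.

12


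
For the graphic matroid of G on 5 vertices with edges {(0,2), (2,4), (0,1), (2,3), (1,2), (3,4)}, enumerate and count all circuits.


A circuit in a graphic matroid = edge set of a simple cycle.
G has 5 vertices and 6 edges.
Enumerating all minimal edge subsets forming cycles...
Total circuits found: 2.

2


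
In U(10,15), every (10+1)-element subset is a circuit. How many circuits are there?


In U(10,15), circuits are the (11)-element subsets.
Any set of 11 elements is dependent, and removing any one element gives
an independent set of size 10, so it is a minimal dependent set.
Number of circuits = C(15,11) = 15! / (11! * 4!) = 1365.

1365


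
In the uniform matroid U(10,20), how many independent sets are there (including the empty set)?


Independent sets of U(10,20) are all subsets of size <= 10.
Count = C(20,0) + C(20,1) + C(20,2) + C(20,3) + C(20,4) + C(20,5) + C(20,6) + C(20,7) + C(20,8) + C(20,9) + C(20,10)
     = 1 + 20 + 190 + 1140 + 4845 + 15504 + 38760 + 77520 + 125970 + 167960 + 184756
     = 616666.

616666


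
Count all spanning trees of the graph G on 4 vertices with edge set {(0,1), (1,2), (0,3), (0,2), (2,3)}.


By Kirchhoff's matrix tree theorem, the number of spanning trees equals
the determinant of any cofactor of the Laplacian matrix L.
G has 4 vertices and 5 edges.
Computing the (3 x 3) cofactor determinant gives 8.

8


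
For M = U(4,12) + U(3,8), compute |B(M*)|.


(M1+M2)* = M1* + M2*.
M1* = U(8,12), bases: C(12,8) = 495.
M2* = U(5,8), bases: C(8,5) = 56.
|B(M*)| = 495 * 56 = 27720.

27720


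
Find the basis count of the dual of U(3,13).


The dual of U(r,n) is U(n-r, n) = U(10,13).
Bases of U(10,13) are all (10)-element subsets.
|B(M*)| = (13 choose 10) = 286.

286


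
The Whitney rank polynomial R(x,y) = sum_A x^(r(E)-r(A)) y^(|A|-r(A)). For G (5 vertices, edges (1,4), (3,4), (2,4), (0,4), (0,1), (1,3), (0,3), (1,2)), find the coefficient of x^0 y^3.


R(x,y) = sum over A in 2^E of x^(r(E)-r(A)) * y^(|A|-r(A)).
G has 5 vertices, 8 edges. r(E) = 4.
Enumerate all 2^8 = 256 subsets.
Count subsets with r(E)-r(A)=0 and |A|-r(A)=3: 8.

8


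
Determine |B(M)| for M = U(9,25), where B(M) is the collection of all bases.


Bases of U(9,25) are all 9-element subsets of the 25-element ground set.
Number of bases = C(25,9).
C(25,9) = 25! / (9! * 16!) = 2042975.

2042975


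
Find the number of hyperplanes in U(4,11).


Hyperplanes of U(4,11) are flats of rank 3.
In a uniform matroid, these are exactly the (3)-element subsets.
Count = (11 choose 3) = 165.

165


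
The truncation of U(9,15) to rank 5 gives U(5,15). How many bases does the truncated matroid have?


Truncating U(9,15) to rank 5 gives U(5,15).
Bases of U(5,15) are all 5-element subsets of 15 elements.
Number of bases = (15 choose 5) = 3003.

3003


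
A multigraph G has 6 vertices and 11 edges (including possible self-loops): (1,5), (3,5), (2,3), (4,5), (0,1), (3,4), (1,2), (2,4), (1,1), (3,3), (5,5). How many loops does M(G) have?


In a graphic matroid, a loop is a self-loop edge (u,u) with rank 0.
Examining all 11 edges for self-loops...
Self-loops found: (1,1), (3,3), (5,5)
Number of loops = 3.

3


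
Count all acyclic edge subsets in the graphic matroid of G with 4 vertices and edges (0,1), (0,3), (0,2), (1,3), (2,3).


An independent set in a graphic matroid is an acyclic edge subset.
G has 4 vertices and 5 edges.
Enumerate all 2^5 = 32 subsets, checking for acyclicity.
Total independent sets = 24.

24


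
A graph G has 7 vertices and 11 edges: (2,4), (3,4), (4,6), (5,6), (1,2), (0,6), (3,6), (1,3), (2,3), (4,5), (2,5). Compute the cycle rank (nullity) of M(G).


Cycle rank (nullity) = |E| - r(M) = |E| - (|V| - c).
|E| = 11, |V| = 7, c = 1.
Nullity = 11 - (7 - 1) = 11 - 6 = 5.

5


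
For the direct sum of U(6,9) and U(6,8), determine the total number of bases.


Bases of a direct sum M1 + M2: |B| = |B(M1)| * |B(M2)|.
|B(U(6,9))| = C(9,6) = 84.
|B(U(6,8))| = C(8,6) = 28.
Total bases = 84 * 28 = 2352.

2352


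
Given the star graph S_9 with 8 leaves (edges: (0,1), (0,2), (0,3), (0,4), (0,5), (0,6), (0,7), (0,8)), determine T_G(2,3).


A star on 9 vertices is a tree with 8 edges.
T(x,y) = x^(8) for any tree.
T(2,3) = 2^8 = 256.

256


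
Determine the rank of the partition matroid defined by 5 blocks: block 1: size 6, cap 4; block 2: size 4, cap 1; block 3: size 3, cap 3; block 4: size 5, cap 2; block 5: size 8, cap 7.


Rank of a partition matroid = sum of min(|Si|, ci) for each block.
= min(6,4) + min(4,1) + min(3,3) + min(5,2) + min(8,7)
= 4 + 1 + 3 + 2 + 7
= 17.

17


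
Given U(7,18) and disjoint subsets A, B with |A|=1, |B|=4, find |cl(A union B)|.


|A union B| = 1 + 4 = 5 (disjoint).
In U(7,18), cl(S) = S if |S| < 7, else cl(S) = E.
Since 5 < 7, cl(A union B) = A union B.
|cl(A union B)| = 5.

5


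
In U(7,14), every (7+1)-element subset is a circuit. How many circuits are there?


In U(7,14), circuits are the (8)-element subsets.
Any set of 8 elements is dependent, and removing any one element gives
an independent set of size 7, so it is a minimal dependent set.
Number of circuits = C(14,8) = 14! / (8! * 6!) = 3003.

3003


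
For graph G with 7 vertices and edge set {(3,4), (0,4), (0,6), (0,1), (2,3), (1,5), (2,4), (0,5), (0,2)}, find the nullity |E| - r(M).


Cycle rank (nullity) = |E| - r(M) = |E| - (|V| - c).
|E| = 9, |V| = 7, c = 1.
Nullity = 9 - (7 - 1) = 9 - 6 = 3.

3


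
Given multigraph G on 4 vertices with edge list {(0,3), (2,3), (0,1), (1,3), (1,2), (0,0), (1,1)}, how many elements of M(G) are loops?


In a graphic matroid, a loop is a self-loop edge (u,u) with rank 0.
Examining all 7 edges for self-loops...
Self-loops found: (0,0), (1,1)
Number of loops = 2.

2


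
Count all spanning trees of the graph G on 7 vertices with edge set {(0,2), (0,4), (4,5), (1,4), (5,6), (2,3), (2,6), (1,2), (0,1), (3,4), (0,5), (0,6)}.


By Kirchhoff's matrix tree theorem, the number of spanning trees equals
the determinant of any cofactor of the Laplacian matrix L.
G has 7 vertices and 12 edges.
Computing the (6 x 6) cofactor determinant gives 330.

330


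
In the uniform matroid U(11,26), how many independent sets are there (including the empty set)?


Independent sets of U(11,26) are all subsets of size <= 11.
Count = C(26,0) + C(26,1) + C(26,2) + C(26,3) + C(26,4) + C(26,5) + C(26,6) + C(26,7) + C(26,8) + C(26,9) + C(26,10) + C(26,11)
     = 1 + 26 + 325 + 2600 + 14950 + 65780 + 230230 + 657800 + 1562275 + 3124550 + 5311735 + 7726160
     = 18696432.

18696432


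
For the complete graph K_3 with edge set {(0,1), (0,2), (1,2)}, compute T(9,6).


T(K_3; x,y) = x^2 + x + y.
T(9,6) = 81 + 9 + 6 = 96.

96


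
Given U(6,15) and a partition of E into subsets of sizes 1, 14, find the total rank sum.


r(Ai) = min(|Ai|, 6) for each part.
Sum = min(1,6) + min(14,6)
    = 1 + 6
    = 7.

7


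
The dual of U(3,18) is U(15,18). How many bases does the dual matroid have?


The dual of U(r,n) is U(n-r, n) = U(15,18).
Bases of U(15,18) are all (15)-element subsets.
|B(M*)| = (18 choose 15) = 816.

816


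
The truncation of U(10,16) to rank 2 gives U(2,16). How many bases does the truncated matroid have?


Truncating U(10,16) to rank 2 gives U(2,16).
Bases of U(2,16) are all 2-element subsets of 16 elements.
Number of bases = (16 choose 2) = 120.

120


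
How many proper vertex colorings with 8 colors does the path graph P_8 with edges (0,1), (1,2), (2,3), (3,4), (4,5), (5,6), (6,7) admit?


P(P_8, k) = k * (k-1)^(7).
P(8) = 8 * 7^7 = 8 * 823543 = 6588344.

6588344


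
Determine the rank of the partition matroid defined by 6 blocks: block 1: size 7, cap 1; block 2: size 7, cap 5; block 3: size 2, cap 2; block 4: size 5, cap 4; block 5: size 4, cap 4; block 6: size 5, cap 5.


Rank of a partition matroid = sum of min(|Si|, ci) for each block.
= min(7,1) + min(7,5) + min(2,2) + min(5,4) + min(4,4) + min(5,5)
= 1 + 5 + 2 + 4 + 4 + 5
= 21.

21


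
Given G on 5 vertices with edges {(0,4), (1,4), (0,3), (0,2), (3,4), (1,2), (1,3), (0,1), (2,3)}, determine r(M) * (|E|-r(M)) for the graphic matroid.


r(M) = |V| - c = 5 - 1 = 4.
nullity = |E| - r(M) = 9 - 4 = 5.
Product = 4 * 5 = 20.

20


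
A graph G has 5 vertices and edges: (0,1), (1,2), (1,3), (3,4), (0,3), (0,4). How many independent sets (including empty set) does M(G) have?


An independent set in a graphic matroid is an acyclic edge subset.
G has 5 vertices and 6 edges.
Enumerate all 2^6 = 64 subsets, checking for acyclicity.
Total independent sets = 48.

48


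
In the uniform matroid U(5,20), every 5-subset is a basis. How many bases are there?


Bases of U(5,20) are all 5-element subsets of the 20-element ground set.
Number of bases = C(20,5).
(20 choose 5) = 15504.

15504


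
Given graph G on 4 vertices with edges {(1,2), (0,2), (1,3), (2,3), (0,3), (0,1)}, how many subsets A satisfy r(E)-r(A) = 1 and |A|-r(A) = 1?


R(x,y) = sum over A in 2^E of x^(r(E)-r(A)) * y^(|A|-r(A)).
G has 4 vertices, 6 edges. r(E) = 3.
Enumerate all 2^6 = 64 subsets.
Count subsets with r(E)-r(A)=1 and |A|-r(A)=1: 4.

4


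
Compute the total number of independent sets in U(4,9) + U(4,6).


For a direct sum, |I(M1+M2)| = |I(M1)| * |I(M2)|.
|I(U(4,9))| = sum C(9,k) for k=0..4 = 256.
|I(U(4,6))| = sum C(6,k) for k=0..4 = 57.
Total = 256 * 57 = 14592.

14592


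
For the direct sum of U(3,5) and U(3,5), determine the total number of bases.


Bases of a direct sum M1 + M2: |B| = |B(M1)| * |B(M2)|.
|B(U(3,5))| = C(5,3) = 10.
|B(U(3,5))| = C(5,3) = 10.
Total bases = 10 * 10 = 100.

100


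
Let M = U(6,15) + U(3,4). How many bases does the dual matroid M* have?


(M1+M2)* = M1* + M2*.
M1* = U(9,15), bases: C(15,9) = 5005.
M2* = U(1,4), bases: C(4,1) = 4.
|B(M*)| = 5005 * 4 = 20020.

20020


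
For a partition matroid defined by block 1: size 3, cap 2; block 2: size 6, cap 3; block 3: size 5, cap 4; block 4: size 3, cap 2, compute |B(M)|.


A basis picks exactly ci elements from block i.
Number of bases = product of C(|Si|, ci).
= C(3,2) * C(6,3) * C(5,4) * C(3,2)
= 3 * 20 * 5 * 3
= 900.

900


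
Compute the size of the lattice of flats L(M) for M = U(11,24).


Flats of U(11,24): every subset of size < 11 is a flat, plus E itself.
Count = (24 choose 0) + (24 choose 1) + (24 choose 2) + (24 choose 3) + (24 choose 4) + (24 choose 5) + (24 choose 6) + (24 choose 7) + (24 choose 8) + (24 choose 9) + (24 choose 10) + 1
     = 1 + 24 + 276 + 2024 + 10626 + 42504 + 134596 + 346104 + 735471 + 1307504 + 1961256 + 1
     = 4540387.

4540387


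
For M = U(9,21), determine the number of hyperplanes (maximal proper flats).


Hyperplanes of U(9,21) are flats of rank 8.
In a uniform matroid, these are exactly the (8)-element subsets.
Count = C(21,8) = 21! / (8! * 13!) = 203490.

203490


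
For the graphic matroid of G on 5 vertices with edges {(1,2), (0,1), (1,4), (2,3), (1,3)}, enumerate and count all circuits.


A circuit in a graphic matroid = edge set of a simple cycle.
G has 5 vertices and 5 edges.
Enumerating all minimal edge subsets forming cycles...
Total circuits found: 1.

1


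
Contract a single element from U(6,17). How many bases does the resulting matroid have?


Contracting e from U(6,17) gives U(5,16).
Bases of U(5,16) = C(16,5) = 16! / (5! * 11!) = 4368.

4368


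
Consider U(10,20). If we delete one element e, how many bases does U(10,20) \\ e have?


Deleting e from U(10,20) gives U(10,19) since n > r.
Bases of U(10,19) = (19 choose 10) = 92378.

92378


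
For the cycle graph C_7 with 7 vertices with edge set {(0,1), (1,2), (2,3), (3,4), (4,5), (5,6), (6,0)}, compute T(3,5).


T(C_7; x,y) = x + x^2 + ... + x^(6) + y.
T(3,5) = 3^1 + 3^2 + 3^3 + 3^4 + 3^5 + 3^6 + 5
= 3 + 9 + 27 + 81 + 243 + 729 + 5
= 1097.

1097


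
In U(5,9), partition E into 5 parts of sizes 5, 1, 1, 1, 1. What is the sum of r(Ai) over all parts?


r(Ai) = min(|Ai|, 5) for each part.
Sum = min(5,5) + min(1,5) + min(1,5) + min(1,5) + min(1,5)
    = 5 + 1 + 1 + 1 + 1
    = 9.

9


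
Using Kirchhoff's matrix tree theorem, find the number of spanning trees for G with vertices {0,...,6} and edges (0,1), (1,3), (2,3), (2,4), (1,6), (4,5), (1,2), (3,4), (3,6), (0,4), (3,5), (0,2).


By Kirchhoff's matrix tree theorem, the number of spanning trees equals
the determinant of any cofactor of the Laplacian matrix L.
G has 7 vertices and 12 edges.
Computing the (6 x 6) cofactor determinant gives 287.

287


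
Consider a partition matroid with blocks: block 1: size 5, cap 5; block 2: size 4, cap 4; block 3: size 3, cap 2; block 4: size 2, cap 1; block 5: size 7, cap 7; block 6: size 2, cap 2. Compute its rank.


Rank of a partition matroid = sum of min(|Si|, ci) for each block.
= min(5,5) + min(4,4) + min(3,2) + min(2,1) + min(7,7) + min(2,2)
= 5 + 4 + 2 + 1 + 7 + 2
= 21.

21


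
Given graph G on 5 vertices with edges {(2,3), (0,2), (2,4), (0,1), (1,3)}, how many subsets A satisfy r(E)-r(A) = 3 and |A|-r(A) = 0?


R(x,y) = sum over A in 2^E of x^(r(E)-r(A)) * y^(|A|-r(A)).
G has 5 vertices, 5 edges. r(E) = 4.
Enumerate all 2^5 = 32 subsets.
Count subsets with r(E)-r(A)=3 and |A|-r(A)=0: 5.

5


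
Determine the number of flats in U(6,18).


Flats of U(6,18): every subset of size < 6 is a flat, plus E itself.
Count = (18 choose 0) + (18 choose 1) + (18 choose 2) + (18 choose 3) + (18 choose 4) + (18 choose 5) + 1
     = 1 + 18 + 153 + 816 + 3060 + 8568 + 1
     = 12617.

12617


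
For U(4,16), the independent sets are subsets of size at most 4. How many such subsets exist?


Independent sets of U(4,16) are all subsets of size <= 4.
Count = C(16,0) + C(16,1) + C(16,2) + C(16,3) + C(16,4)
     = 1 + 16 + 120 + 560 + 1820
     = 2517.

2517


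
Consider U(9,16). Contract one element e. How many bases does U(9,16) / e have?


Contracting e from U(9,16) gives U(8,15).
Bases of U(8,15) = C(15,8) = 15! / (8! * 7!) = 6435.

6435


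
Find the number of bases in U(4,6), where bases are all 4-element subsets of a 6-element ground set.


Bases of U(4,6) are all 4-element subsets of the 6-element ground set.
Number of bases = C(6,4).
(6 choose 4) = 15.

15


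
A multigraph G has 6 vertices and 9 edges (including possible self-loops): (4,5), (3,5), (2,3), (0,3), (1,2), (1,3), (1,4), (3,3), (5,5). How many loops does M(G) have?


In a graphic matroid, a loop is a self-loop edge (u,u) with rank 0.
Examining all 9 edges for self-loops...
Self-loops found: (3,3), (5,5)
Number of loops = 2.

2


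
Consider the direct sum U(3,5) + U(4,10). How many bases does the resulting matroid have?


Bases of a direct sum M1 + M2: |B| = |B(M1)| * |B(M2)|.
|B(U(3,5))| = C(5,3) = 10.
|B(U(4,10))| = C(10,4) = 210.
Total bases = 10 * 210 = 2100.

2100


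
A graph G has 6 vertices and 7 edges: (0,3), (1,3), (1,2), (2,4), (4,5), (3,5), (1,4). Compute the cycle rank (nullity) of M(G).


Cycle rank (nullity) = |E| - r(M) = |E| - (|V| - c).
|E| = 7, |V| = 6, c = 1.
Nullity = 7 - (6 - 1) = 7 - 5 = 2.

2


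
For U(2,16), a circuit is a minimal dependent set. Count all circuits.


In U(2,16), circuits are the (3)-element subsets.
Any set of 3 elements is dependent, and removing any one element gives
an independent set of size 2, so it is a minimal dependent set.
Number of circuits = (16 choose 3) = 560.

560


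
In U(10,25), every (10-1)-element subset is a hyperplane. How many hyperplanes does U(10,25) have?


Hyperplanes of U(10,25) are flats of rank 9.
In a uniform matroid, these are exactly the (9)-element subsets.
Count = C(25,9) = 2042975.

2042975


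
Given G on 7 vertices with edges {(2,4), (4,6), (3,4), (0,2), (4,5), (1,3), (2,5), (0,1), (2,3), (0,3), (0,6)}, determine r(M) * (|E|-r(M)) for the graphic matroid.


r(M) = |V| - c = 7 - 1 = 6.
nullity = |E| - r(M) = 11 - 6 = 5.
Product = 6 * 5 = 30.

30


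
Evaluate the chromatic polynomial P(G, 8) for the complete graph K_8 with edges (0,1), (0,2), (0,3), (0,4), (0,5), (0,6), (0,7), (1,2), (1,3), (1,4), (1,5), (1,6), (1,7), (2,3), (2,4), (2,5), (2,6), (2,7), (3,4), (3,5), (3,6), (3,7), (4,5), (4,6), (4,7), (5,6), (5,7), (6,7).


P(K_8, k) = k(k-1)(k-2)...(k-7).
P(8) = (8) * (7) * (6) * (5) * (4) * (3) * (2) * (1) = 40320.

40320


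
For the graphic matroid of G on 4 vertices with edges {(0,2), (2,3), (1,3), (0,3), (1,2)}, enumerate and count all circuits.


A circuit in a graphic matroid = edge set of a simple cycle.
G has 4 vertices and 5 edges.
Enumerating all minimal edge subsets forming cycles...
Total circuits found: 3.

3


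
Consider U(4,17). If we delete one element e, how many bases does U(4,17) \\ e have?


Deleting e from U(4,17) gives U(4,16) since n > r.
Bases of U(4,16) = C(16,4) = 16! / (4! * 12!) = 1820.

1820


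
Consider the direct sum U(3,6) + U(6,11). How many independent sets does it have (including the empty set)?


For a direct sum, |I(M1+M2)| = |I(M1)| * |I(M2)|.
|I(U(3,6))| = sum C(6,k) for k=0..3 = 42.
|I(U(6,11))| = sum C(11,k) for k=0..6 = 1486.
Total = 42 * 1486 = 62412.

62412


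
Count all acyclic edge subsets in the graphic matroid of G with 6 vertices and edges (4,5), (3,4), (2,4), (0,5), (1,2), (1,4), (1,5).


An independent set in a graphic matroid is an acyclic edge subset.
G has 6 vertices and 7 edges.
Enumerate all 2^7 = 128 subsets, checking for acyclicity.
Total independent sets = 96.

96


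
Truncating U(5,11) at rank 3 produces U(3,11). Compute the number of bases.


Truncating U(5,11) to rank 3 gives U(3,11).
Bases of U(3,11) are all 3-element subsets of 11 elements.
Number of bases = (11 choose 3) = 165.

165


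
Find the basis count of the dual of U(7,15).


The dual of U(r,n) is U(n-r, n) = U(8,15).
Bases of U(8,15) are all (8)-element subsets.
|B(M*)| = C(15,8) = 15! / (8! * 7!) = 6435.

6435


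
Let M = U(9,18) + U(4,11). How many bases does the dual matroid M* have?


(M1+M2)* = M1* + M2*.
M1* = U(9,18), bases: C(18,9) = 48620.
M2* = U(7,11), bases: C(11,7) = 330.
|B(M*)| = 48620 * 330 = 16044600.

16044600


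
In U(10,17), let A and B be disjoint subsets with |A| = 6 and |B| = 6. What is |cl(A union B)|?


|A union B| = 6 + 6 = 12 (disjoint).
In U(10,17), cl(S) = S if |S| < 10, else cl(S) = E.
Since 12 >= 10, cl(A union B) = E.
|cl(A union B)| = 17.

17


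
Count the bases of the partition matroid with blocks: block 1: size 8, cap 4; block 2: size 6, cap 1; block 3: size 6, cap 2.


A basis picks exactly ci elements from block i.
Number of bases = product of C(|Si|, ci).
= C(8,4) * C(6,1) * C(6,2)
= 70 * 6 * 15
= 6300.

6300


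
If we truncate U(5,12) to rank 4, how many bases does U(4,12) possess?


Truncating U(5,12) to rank 4 gives U(4,12).
Bases of U(4,12) are all 4-element subsets of 12 elements.
Number of bases = (12 choose 4) = 495.

495


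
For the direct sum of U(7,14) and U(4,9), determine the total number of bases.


Bases of a direct sum M1 + M2: |B| = |B(M1)| * |B(M2)|.
|B(U(7,14))| = C(14,7) = 3432.
|B(U(4,9))| = C(9,4) = 126.
Total bases = 3432 * 126 = 432432.

432432


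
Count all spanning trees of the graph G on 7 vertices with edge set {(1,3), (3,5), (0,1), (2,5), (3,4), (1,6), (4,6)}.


By Kirchhoff's matrix tree theorem, the number of spanning trees equals
the determinant of any cofactor of the Laplacian matrix L.
G has 7 vertices and 7 edges.
Computing the (6 x 6) cofactor determinant gives 4.

4


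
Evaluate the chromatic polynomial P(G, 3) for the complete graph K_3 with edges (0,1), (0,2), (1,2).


P(K_3, k) = k(k-1)(k-2)...(k-2).
P(3) = (3) * (2) * (1) = 6.

6


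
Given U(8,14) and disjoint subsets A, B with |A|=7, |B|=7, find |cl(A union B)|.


|A union B| = 7 + 7 = 14 (disjoint).
In U(8,14), cl(S) = S if |S| < 8, else cl(S) = E.
Since 14 >= 8, cl(A union B) = E.
|cl(A union B)| = 14.

14


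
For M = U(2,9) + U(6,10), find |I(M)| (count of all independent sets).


For a direct sum, |I(M1+M2)| = |I(M1)| * |I(M2)|.
|I(U(2,9))| = sum C(9,k) for k=0..2 = 46.
|I(U(6,10))| = sum C(10,k) for k=0..6 = 848.
Total = 46 * 848 = 39008.

39008


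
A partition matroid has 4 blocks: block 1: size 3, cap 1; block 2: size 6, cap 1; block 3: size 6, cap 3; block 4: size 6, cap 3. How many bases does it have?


A basis picks exactly ci elements from block i.
Number of bases = product of C(|Si|, ci).
= C(3,1) * C(6,1) * C(6,3) * C(6,3)
= 3 * 6 * 20 * 20
= 7200.

7200


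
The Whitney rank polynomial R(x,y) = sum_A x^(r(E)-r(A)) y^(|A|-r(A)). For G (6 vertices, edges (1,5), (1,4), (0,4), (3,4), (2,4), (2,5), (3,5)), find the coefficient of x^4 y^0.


R(x,y) = sum over A in 2^E of x^(r(E)-r(A)) * y^(|A|-r(A)).
G has 6 vertices, 7 edges. r(E) = 5.
Enumerate all 2^7 = 128 subsets.
Count subsets with r(E)-r(A)=4 and |A|-r(A)=0: 7.

7


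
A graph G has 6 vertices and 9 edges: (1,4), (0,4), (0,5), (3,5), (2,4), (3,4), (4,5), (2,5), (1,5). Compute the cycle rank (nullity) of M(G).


Cycle rank (nullity) = |E| - r(M) = |E| - (|V| - c).
|E| = 9, |V| = 6, c = 1.
Nullity = 9 - (6 - 1) = 9 - 5 = 4.

4


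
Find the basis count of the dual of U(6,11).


The dual of U(r,n) is U(n-r, n) = U(5,11).
Bases of U(5,11) are all (5)-element subsets.
|B(M*)| = (11 choose 5) = 462.

462


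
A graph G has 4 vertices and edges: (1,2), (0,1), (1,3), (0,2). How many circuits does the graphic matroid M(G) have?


A circuit in a graphic matroid = edge set of a simple cycle.
G has 4 vertices and 4 edges.
Enumerating all minimal edge subsets forming cycles...
Total circuits found: 1.

1


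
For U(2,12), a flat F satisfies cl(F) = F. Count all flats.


Flats of U(2,12): every subset of size < 2 is a flat, plus E itself.
Count = (12 choose 0) + (12 choose 1) + 1
     = 1 + 12 + 1
     = 14.

14


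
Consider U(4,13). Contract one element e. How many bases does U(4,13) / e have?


Contracting e from U(4,13) gives U(3,12).
Bases of U(3,12) = C(12,3) = (12 * 11 * 10) / (1 * 2 * 3) = 220.

220


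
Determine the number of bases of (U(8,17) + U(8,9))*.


(M1+M2)* = M1* + M2*.
M1* = U(9,17), bases: C(17,9) = 24310.
M2* = U(1,9), bases: C(9,1) = 9.
|B(M*)| = 24310 * 9 = 218790.

218790


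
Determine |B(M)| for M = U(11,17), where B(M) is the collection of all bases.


Bases of U(11,17) are all 11-element subsets of the 17-element ground set.
Number of bases = C(17,11).
C(17,11) = 17! / (11! * 6!) = 12376.

12376


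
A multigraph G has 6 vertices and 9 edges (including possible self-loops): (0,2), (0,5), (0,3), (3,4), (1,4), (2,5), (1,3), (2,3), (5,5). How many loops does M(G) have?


In a graphic matroid, a loop is a self-loop edge (u,u) with rank 0.
Examining all 9 edges for self-loops...
Self-loops found: (5,5)
Number of loops = 1.

1


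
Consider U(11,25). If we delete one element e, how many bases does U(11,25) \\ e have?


Deleting e from U(11,25) gives U(11,24) since n > r.
Bases of U(11,24) = (24 choose 11) = 2496144.

2496144


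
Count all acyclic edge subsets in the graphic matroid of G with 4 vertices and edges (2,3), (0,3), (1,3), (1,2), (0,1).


An independent set in a graphic matroid is an acyclic edge subset.
G has 4 vertices and 5 edges.
Enumerate all 2^5 = 32 subsets, checking for acyclicity.
Total independent sets = 24.

24


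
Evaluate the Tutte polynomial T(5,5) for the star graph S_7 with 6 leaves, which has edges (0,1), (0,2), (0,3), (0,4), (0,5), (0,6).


A star on 7 vertices is a tree with 6 edges.
T(x,y) = x^(6) for any tree.
T(5,5) = 5^6 = 15625.

15625


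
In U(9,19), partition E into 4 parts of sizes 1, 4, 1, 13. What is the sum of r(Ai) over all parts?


r(Ai) = min(|Ai|, 9) for each part.
Sum = min(1,9) + min(4,9) + min(1,9) + min(13,9)
    = 1 + 4 + 1 + 9
    = 15.

15


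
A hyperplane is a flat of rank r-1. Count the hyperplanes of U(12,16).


Hyperplanes of U(12,16) are flats of rank 11.
In a uniform matroid, these are exactly the (11)-element subsets.
Count = (16 choose 11) = 4368.

4368


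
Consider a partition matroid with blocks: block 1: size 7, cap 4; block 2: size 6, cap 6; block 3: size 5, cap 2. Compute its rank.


Rank of a partition matroid = sum of min(|Si|, ci) for each block.
= min(7,4) + min(6,6) + min(5,2)
= 4 + 6 + 2
= 12.

12


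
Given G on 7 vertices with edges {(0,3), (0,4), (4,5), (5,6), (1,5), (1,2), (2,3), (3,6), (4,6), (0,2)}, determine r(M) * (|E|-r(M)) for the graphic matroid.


r(M) = |V| - c = 7 - 1 = 6.
nullity = |E| - r(M) = 10 - 6 = 4.
Product = 6 * 4 = 24.

24


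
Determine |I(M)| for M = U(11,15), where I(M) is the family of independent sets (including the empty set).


Independent sets of U(11,15) are all subsets of size <= 11.
Count = (15 choose 0) + (15 choose 1) + (15 choose 2) + (15 choose 3) + (15 choose 4) + (15 choose 5) + (15 choose 6) + (15 choose 7) + (15 choose 8) + (15 choose 9) + (15 choose 10) + (15 choose 11)
     = 1 + 15 + 105 + 455 + 1365 + 3003 + 5005 + 6435 + 6435 + 5005 + 3003 + 1365
     = 32192.

32192


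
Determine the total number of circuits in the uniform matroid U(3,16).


In U(3,16), circuits are the (4)-element subsets.
Any set of 4 elements is dependent, and removing any one element gives
an independent set of size 3, so it is a minimal dependent set.
Number of circuits = C(16,4) = 16! / (4! * 12!) = 1820.

1820


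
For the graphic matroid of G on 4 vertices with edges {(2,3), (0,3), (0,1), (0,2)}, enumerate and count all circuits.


A circuit in a graphic matroid = edge set of a simple cycle.
G has 4 vertices and 4 edges.
Enumerating all minimal edge subsets forming cycles...
Total circuits found: 1.

1


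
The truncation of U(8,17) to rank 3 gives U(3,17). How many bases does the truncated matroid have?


Truncating U(8,17) to rank 3 gives U(3,17).
Bases of U(3,17) are all 3-element subsets of 17 elements.
Number of bases = (17 choose 3) = 680.

680


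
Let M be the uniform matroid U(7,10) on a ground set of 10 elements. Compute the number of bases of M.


Bases of U(7,10) are all 7-element subsets of the 10-element ground set.
Number of bases = C(10,7).
C(10,7) = 10! / (7! * 3!) = 120.

120


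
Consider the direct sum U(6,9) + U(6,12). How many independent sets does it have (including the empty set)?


For a direct sum, |I(M1+M2)| = |I(M1)| * |I(M2)|.
|I(U(6,9))| = sum C(9,k) for k=0..6 = 466.
|I(U(6,12))| = sum C(12,k) for k=0..6 = 2510.
Total = 466 * 2510 = 1169660.

1169660


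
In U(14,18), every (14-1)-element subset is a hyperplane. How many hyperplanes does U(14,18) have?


Hyperplanes of U(14,18) are flats of rank 13.
In a uniform matroid, these are exactly the (13)-element subsets.
Count = C(18,13) = 8568.

8568
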